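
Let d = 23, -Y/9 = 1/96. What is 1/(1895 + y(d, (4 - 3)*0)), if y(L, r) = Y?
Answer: 32/60637 ≈ 0.00052773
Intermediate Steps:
Y = -3/32 (Y = -9/96 = -9*1/96 = -3/32 ≈ -0.093750)
y(L, r) = -3/32
1/(1895 + y(d, (4 - 3)*0)) = 1/(1895 - 3/32) = 1/(60637/32) = 32/60637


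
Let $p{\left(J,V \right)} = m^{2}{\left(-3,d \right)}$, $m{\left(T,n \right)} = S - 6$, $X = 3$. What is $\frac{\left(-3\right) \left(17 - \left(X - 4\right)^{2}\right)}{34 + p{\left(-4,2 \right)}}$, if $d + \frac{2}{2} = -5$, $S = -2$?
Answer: $- \frac{24}{49} \approx -0.4898$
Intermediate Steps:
$d = -6$ ($d = -1 - 5 = -6$)
$m{\left(T,n \right)} = -8$ ($m{\left(T,n \right)} = -2 - 6 = -8$)
$p{\left(J,V \right)} = 64$ ($p{\left(J,V \right)} = \left(-8\right)^{2} = 64$)
$\frac{\left(-3\right) \left(17 - \left(X - 4\right)^{2}\right)}{34 + p{\left(-4,2 \right)}} = \frac{\left(-3\right) \left(17 - \left(3 - 4\right)^{2}\right)}{34 + 64} = \frac{\left(-3\right) \left(17 - \left(-1\right)^{2}\right)}{98} = - 3 \left(17 - 1\right) \frac{1}{98} = \left(-3\right) 16 \cdot \frac{1}{98} = \left(-48\right) \frac{1}{98} = - \frac{24}{49}$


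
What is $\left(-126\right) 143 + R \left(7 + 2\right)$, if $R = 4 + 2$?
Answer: $-17964$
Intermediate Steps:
$R = 6$
$\left(-126\right) 143 + R \left(7 + 2\right) = \left(-126\right) 143 + 6 \left(7 + 2\right) = -18018 + 6 \cdot 9 = -18018 + 54 = -17964$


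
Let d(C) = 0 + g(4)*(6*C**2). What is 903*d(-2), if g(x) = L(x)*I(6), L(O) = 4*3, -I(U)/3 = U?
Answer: -4681152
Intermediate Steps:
I(U) = -3*U
L(O) = 12
g(x) = -216 (g(x) = 12*(-3*6) = 12*(-18) = -216)
d(C) = -1296*C**2 (d(C) = 0 - 1296*C**2 = -1296*C**2)
903*d(-2) = 903*(-1296*(-2)**2) = 903*(-1296*4) = 903*(-5184) = -4681152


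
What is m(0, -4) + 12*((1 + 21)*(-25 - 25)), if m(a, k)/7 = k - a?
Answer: -13228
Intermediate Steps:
m(a, k) = -7*a + 7*k (m(a, k) = 7*(k - a) = -7*a + 7*k)
m(0, -4) + 12*((1 + 21)*(-25 - 25)) = (-7*0 + 7*(-4)) + 12*((1 + 21)*(-25 - 25)) = (0 - 28) + 12*(22*(-50)) = -28 + 12*(-1100) = -28 - 13200 = -13228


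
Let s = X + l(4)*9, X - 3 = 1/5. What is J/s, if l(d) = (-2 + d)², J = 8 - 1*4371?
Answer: -21815/196 ≈ -111.30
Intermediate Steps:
X = 16/5 (X = 3 + 1/5 = 3 + ⅕ = 16/5 ≈ 3.2000)
J = -4363 (J = 8 - 4371 = -4363)
s = 196/5 (s = 16/5 + (-2 + 4)²*9 = 16/5 + 2²*9 = 16/5 + 4*9 = 16/5 + 36 = 196/5 ≈ 39.200)
J/s = -4363/196/5 = -4363*5/196 = -21815/196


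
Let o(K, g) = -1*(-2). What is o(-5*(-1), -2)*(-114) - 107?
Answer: -335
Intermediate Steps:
o(K, g) = 2
o(-5*(-1), -2)*(-114) - 107 = 2*(-114) - 107 = -228 - 107 = -335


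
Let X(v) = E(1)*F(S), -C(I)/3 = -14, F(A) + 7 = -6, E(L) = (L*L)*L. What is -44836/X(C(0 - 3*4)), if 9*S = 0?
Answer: 44836/13 ≈ 3448.9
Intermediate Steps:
E(L) = L³ (E(L) = L²*L = L³)
S = 0 (S = (⅑)*0 = 0)
F(A) = -13 (F(A) = -7 - 6 = -13)
C(I) = 42 (C(I) = -3*(-14) = 42)
X(v) = -13 (X(v) = 1³*(-13) = 1*(-13) = -13)
-44836/X(C(0 - 3*4)) = -44836/(-13) = -44836*(-1/13) = 44836/13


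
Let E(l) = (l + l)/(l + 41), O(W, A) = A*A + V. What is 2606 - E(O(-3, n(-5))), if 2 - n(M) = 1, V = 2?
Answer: 57329/22 ≈ 2605.9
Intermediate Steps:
n(M) = 1 (n(M) = 2 - 1*1 = 2 - 1 = 1)
O(W, A) = 2 + A² (O(W, A) = A*A + 2 = A² + 2 = 2 + A²)
E(l) = 2*l/(41 + l) (E(l) = (2*l)/(41 + l) = 2*l/(41 + l))
2606 - E(O(-3, n(-5))) = 2606 - 2*(2 + 1²)/(41 + (2 + 1²)) = 2606 - 2*(2 + 1)/(41 + (2 + 1)) = 2606 - 2*3/(41 + 3) = 2606 - 2*3/44 = 2606 - 1*3/22 = 2606 - 3/22 = 57329/22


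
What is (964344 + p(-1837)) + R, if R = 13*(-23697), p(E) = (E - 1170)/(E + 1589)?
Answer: 5250361/8 ≈ 6.5630e+5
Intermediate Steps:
p(E) = (-1170 + E)/(1589 + E)
R = -308061
(964344 + p(-1837)) + R = (964344 + (-1170 - 1837)/(1589 - 1837)) - 308061 = (964344 - 3007/(-248)) - 308061 = (964344 - 1/248*(-3007)) - 308061 = (964344 + 97/8) - 308061 = 7714849/8 - 308061 = 5250361/8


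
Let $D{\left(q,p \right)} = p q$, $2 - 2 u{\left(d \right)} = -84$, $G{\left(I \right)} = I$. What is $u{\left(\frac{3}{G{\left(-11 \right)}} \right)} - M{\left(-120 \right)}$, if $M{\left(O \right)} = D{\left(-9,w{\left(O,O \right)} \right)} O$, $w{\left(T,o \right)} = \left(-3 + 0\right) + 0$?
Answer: $3283$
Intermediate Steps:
$w{\left(T,o \right)} = -3$ ($w{\left(T,o \right)} = -3 + 0 = -3$)
$u{\left(d \right)} = 43$ ($u{\left(d \right)} = 1 - -42 = 1 + 42 = 43$)
$M{\left(O \right)} = 27 O$ ($M{\left(O \right)} = \left(-3\right) \left(-9\right) O = 27 O$)
$u{\left(\frac{3}{G{\left(-11 \right)}} \right)} - M{\left(-120 \right)} = 43 - 27 \left(-120\right) = 43 - -3240 = 43 + 3240 = 3283$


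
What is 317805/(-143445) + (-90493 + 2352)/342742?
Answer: -8104567137/3277641746 ≈ -2.4727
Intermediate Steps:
317805/(-143445) + (-90493 + 2352)/342742 = 317805*(-1/143445) - 88141*1/342742 = -21187/9563 - 88141/342742 = -8104567137/3277641746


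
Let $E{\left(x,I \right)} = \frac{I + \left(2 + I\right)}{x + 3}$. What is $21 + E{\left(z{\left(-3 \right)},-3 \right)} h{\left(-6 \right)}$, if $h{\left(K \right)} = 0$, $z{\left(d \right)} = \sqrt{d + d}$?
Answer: $21$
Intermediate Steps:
$z{\left(d \right)} = \sqrt{2} \sqrt{d}$ ($z{\left(d \right)} = \sqrt{2 d} = \sqrt{2} \sqrt{d}$)
$E{\left(x,I \right)} = \frac{2 + 2 I}{3 + x}$
$21 + E{\left(z{\left(-3 \right)},-3 \right)} h{\left(-6 \right)} = 21 + \frac{2 \left(1 - 3\right)}{3 + \sqrt{2} \sqrt{-3}} \cdot 0 = 21 + 2 \frac{1}{3 + \sqrt{2} i \sqrt{3}} \left(-2\right) 0 = 21 + 2 \frac{1}{3 + i \sqrt{6}} \left(-2\right) 0 = 21 + - \frac{4}{3 + i \sqrt{6}} \cdot 0 = 21 + 0 = 21$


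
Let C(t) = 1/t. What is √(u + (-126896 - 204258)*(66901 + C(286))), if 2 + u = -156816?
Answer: I*√453041291184339/143 ≈ 1.4884e+5*I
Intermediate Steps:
u = -156818 (u = -2 - 156816 = -156818)
√(u + (-126896 - 204258)*(66901 + C(286))) = √(-156818 + (-126896 - 204258)*(66901 + 1/286)) = √(-156818 - 331154*(66901 + 1/286)) = √(-156818 - 331154*19133687/286) = √(-156818 - 3168098492399/143) = √(-3168120917373/143) = I*√453041291184339/143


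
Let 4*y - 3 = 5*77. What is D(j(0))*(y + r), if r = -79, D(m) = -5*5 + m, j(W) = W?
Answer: -450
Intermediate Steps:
D(m) = -25 + m
y = 97 (y = ¾ + (5*77)/4 = ¾ + (¼)*385 = ¾ + 385/4 = 97)
D(j(0))*(y + r) = (-25 + 0)*(97 - 79) = -25*18 = -450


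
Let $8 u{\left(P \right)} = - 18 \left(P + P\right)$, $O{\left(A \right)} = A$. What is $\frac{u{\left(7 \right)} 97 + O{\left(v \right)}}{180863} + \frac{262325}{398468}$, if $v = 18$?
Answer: $\frac{6604934275}{10295445412} \approx 0.64154$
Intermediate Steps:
$u{\left(P \right)} = - \frac{9 P}{2}$ ($u{\left(P \right)} = \frac{\left(-18\right) \left(P + P\right)}{8} = \frac{\left(-18\right) 2 P}{8} = \frac{\left(-36\right) P}{8} = - \frac{9 P}{2}$)
$\frac{u{\left(7 \right)} 97 + O{\left(v \right)}}{180863} + \frac{262325}{398468} = \frac{\left(- \frac{9}{2}\right) 7 \cdot 97 + 18}{180863} + \frac{262325}{398468} = \left(\left(- \frac{63}{2}\right) 97 + 18\right) \frac{1}{180863} + 262325 \cdot \frac{1}{398468} = \left(- \frac{6111}{2} + 18\right) \frac{1}{180863} + \frac{37475}{56924} = \left(- \frac{6075}{2}\right) \frac{1}{180863} + \frac{37475}{56924} = - \frac{6075}{361726} + \frac{37475}{56924} = \frac{6604934275}{10295445412}$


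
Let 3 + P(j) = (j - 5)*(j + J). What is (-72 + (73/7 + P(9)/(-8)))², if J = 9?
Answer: 15452761/3136 ≈ 4927.5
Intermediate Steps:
P(j) = -3 + (-5 + j)*(9 + j) (P(j) = -3 + (j - 5)*(j + 9) = -3 + (-5 + j)*(9 + j))
(-72 + (73/7 + P(9)/(-8)))² = (-72 + (73/7 + (-48 + 9² + 4*9)/(-8)))² = (-72 + (73*(⅐) + (-48 + 81 + 36)*(-⅛)))² = (-72 + (73/7 + 69*(-⅛)))² = (-72 + (73/7 - 69/8))² = (-72 + 101/56)² = (-3931/56)² = 15452761/3136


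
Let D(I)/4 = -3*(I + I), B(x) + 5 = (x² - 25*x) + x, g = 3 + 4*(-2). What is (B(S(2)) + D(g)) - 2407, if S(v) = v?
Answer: -2336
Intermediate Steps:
g = -5 (g = 3 - 8 = -5)
B(x) = -5 + x² - 24*x (B(x) = -5 + ((x² - 25*x) + x) = -5 + (x² - 24*x) = -5 + x² - 24*x)
D(I) = -24*I (D(I) = 4*(-3*(I + I)) = 4*(-6*I) = -24*I)
(B(S(2)) + D(g)) - 2407 = ((-5 + 2² - 24*2) - 24*(-5)) - 2407 = ((-5 + 4 - 48) + 120) - 2407 = (-49 + 120) - 2407 = 71 - 2407 = -2336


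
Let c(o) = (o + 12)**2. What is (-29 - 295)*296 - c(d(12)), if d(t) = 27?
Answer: -97425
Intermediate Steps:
c(o) = (12 + o)**2
(-29 - 295)*296 - c(d(12)) = (-29 - 295)*296 - (12 + 27)**2 = -324*296 - 1*39**2 = -95904 - 1*1521 = -95904 - 1521 = -97425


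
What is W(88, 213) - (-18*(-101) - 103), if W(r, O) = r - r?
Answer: -1715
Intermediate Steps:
W(r, O) = 0
W(88, 213) - (-18*(-101) - 103) = 0 - (-18*(-101) - 103) = 0 - (1818 - 103) = 0 - 1*1715 = 0 - 1715 = -1715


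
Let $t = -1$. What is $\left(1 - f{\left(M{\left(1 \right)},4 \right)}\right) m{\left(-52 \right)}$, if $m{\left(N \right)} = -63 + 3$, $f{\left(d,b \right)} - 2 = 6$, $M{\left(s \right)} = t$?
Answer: $420$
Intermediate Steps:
$M{\left(s \right)} = -1$
$f{\left(d,b \right)} = 8$ ($f{\left(d,b \right)} = 2 + 6 = 8$)
$m{\left(N \right)} = -60$
$\left(1 - f{\left(M{\left(1 \right)},4 \right)}\right) m{\left(-52 \right)} = \left(1 - 8\right) \left(-60\right) = \left(-7\right) \left(-60\right) = 420$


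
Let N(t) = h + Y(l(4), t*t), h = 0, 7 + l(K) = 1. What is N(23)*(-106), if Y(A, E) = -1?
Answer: 106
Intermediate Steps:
l(K) = -6 (l(K) = -7 + 1 = -6)
N(t) = -1 (N(t) = 0 - 1 = -1)
N(23)*(-106) = -1*(-106) = 106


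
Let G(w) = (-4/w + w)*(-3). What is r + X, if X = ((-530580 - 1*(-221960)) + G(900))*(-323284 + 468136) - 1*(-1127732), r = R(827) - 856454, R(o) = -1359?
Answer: -1127376319741/25 ≈ -4.5095e+10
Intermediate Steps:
G(w) = -3*w + 12/w (G(w) = (w - 4/w)*(-3) = -3*w + 12/w)
r = -857813 (r = -1359 - 856454 = -857813)
X = -1127354874416/25 (X = ((-530580 - 1*(-221960)) + (-3*900 + 12/900))*(-323284 + 468136) - 1*(-1127732) = ((-530580 + 221960) + (-2700 + 12*(1/900)))*144852 + 1127732 = (-308620 + (-2700 + 1/75))*144852 + 1127732 = (-308620 - 202499/75)*144852 + 1127732 = -23348999/75*144852 + 1127732 = -1127383067716/25 + 1127732 = -1127354874416/25 ≈ -4.5094e+10)
r + X = -857813 - 1127354874416/25 = -1127376319741/25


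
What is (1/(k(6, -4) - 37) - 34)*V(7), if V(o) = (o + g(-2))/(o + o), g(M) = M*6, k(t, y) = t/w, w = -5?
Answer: 32495/2674 ≈ 12.152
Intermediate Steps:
k(t, y) = -t/5 (k(t, y) = t/(-5) = t*(-⅕) = -t/5)
g(M) = 6*M
V(o) = (-12 + o)/(2*o) (V(o) = (o + 6*(-2))/(o + o) = (o - 12)/((2*o)) = (-12 + o)*(1/(2*o)) = (-12 + o)/(2*o))
(1/(k(6, -4) - 37) - 34)*V(7) = (1/(-⅕*6 - 37) - 34)*((½)*(-12 + 7)/7) = (1/(-6/5 - 37) - 34)*((½)*(⅐)*(-5)) = (1/(-191/5) - 34)*(-5/14) = (-5/191 - 34)*(-5/14) = -6499/191*(-5/14) = 32495/2674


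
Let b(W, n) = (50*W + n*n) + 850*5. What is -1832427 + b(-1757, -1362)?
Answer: -60983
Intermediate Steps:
b(W, n) = 4250 + n² + 50*W (b(W, n) = (50*W + n²) + 4250 = (n² + 50*W) + 4250 = 4250 + n² + 50*W)
-1832427 + b(-1757, -1362) = -1832427 + (4250 + (-1362)² + 50*(-1757)) = -1832427 + (4250 + 1855044 - 87850) = -1832427 + 1771444 = -60983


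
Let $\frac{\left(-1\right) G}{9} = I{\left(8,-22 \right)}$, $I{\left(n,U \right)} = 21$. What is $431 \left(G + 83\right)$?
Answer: $-45686$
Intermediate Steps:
$G = -189$ ($G = \left(-9\right) 21 = -189$)
$431 \left(G + 83\right) = 431 \left(-189 + 83\right) = 431 \left(-106\right) = -45686$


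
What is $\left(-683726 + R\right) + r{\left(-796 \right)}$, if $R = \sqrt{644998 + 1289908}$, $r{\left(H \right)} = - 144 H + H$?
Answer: $-569898 + \sqrt{1934906} \approx -5.6851 \cdot 10^{5}$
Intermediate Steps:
$r{\left(H \right)} = - 143 H$
$R = \sqrt{1934906} \approx 1391.0$
$\left(-683726 + R\right) + r{\left(-796 \right)} = \left(-683726 + \sqrt{1934906}\right) - -113828 = \left(-683726 + \sqrt{1934906}\right) + 113828 = -569898 + \sqrt{1934906}$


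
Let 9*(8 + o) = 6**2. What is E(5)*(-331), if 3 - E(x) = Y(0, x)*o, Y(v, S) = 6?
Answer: -8937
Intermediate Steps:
o = -4 (o = -8 + (1/9)*6**2 = -8 + (1/9)*36 = -8 + 4 = -4)
E(x) = 27 (E(x) = 3 - 6*(-4) = 3 - 1*(-24) = 3 + 24 = 27)
E(5)*(-331) = 27*(-331) = -8937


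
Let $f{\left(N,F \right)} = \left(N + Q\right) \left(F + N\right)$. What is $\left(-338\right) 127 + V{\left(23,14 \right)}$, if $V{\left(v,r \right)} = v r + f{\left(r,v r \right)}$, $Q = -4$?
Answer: $-39244$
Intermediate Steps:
$f{\left(N,F \right)} = \left(-4 + N\right) \left(F + N\right)$ ($f{\left(N,F \right)} = \left(N - 4\right) \left(F + N\right) = \left(-4 + N\right) \left(F + N\right)$)
$V{\left(v,r \right)} = r^{2} - 4 r + v r^{2} - 3 r v$ ($V{\left(v,r \right)} = v r + \left(r^{2} - 4 v r - 4 r + v r r\right) = r v + \left(r^{2} - 4 r v - 4 r + r v r\right) = r v + \left(r^{2} - 4 r v - 4 r + v r^{2}\right) = r v + \left(r^{2} - 4 r + v r^{2} - 4 r v\right) = r^{2} - 4 r + v r^{2} - 3 r v$)
$\left(-338\right) 127 + V{\left(23,14 \right)} = \left(-338\right) 127 + 14 \left(-4 + 14 - 69 + 14 \cdot 23\right) = -42926 + 14 \left(-4 + 14 - 69 + 322\right) = -42926 + 14 \cdot 263 = -42926 + 3682 = -39244$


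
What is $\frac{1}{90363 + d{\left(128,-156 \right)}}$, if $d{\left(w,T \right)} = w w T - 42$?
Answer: $- \frac{1}{2465583} \approx -4.0558 \cdot 10^{-7}$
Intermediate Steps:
$d{\left(w,T \right)} = -42 + T w^{2}$ ($d{\left(w,T \right)} = w^{2} T - 42 = T w^{2} - 42 = -42 + T w^{2}$)
$\frac{1}{90363 + d{\left(128,-156 \right)}} = \frac{1}{90363 - \left(42 + 156 \cdot 128^{2}\right)} = \frac{1}{90363 - 2555946} = \frac{1}{-2465583} = - \frac{1}{2465583}$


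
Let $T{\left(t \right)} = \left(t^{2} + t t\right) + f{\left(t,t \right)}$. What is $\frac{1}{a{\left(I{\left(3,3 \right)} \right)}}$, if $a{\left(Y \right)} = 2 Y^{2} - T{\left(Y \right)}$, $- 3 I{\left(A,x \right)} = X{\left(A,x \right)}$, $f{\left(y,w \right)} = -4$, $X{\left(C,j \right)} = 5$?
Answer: $\frac{1}{4} \approx 0.25$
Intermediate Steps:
$T{\left(t \right)} = -4 + 2 t^{2}$ ($T{\left(t \right)} = \left(t^{2} + t t\right) - 4 = \left(t^{2} + t^{2}\right) - 4 = 2 t^{2} - 4 = -4 + 2 t^{2}$)
$I{\left(A,x \right)} = - \frac{5}{3}$ ($I{\left(A,x \right)} = \left(- \frac{1}{3}\right) 5 = - \frac{5}{3}$)
$a{\left(Y \right)} = 4$ ($a{\left(Y \right)} = 2 Y^{2} - \left(-4 + 2 Y^{2}\right) = 4$)
$\frac{1}{a{\left(I{\left(3,3 \right)} \right)}} = \frac{1}{4}$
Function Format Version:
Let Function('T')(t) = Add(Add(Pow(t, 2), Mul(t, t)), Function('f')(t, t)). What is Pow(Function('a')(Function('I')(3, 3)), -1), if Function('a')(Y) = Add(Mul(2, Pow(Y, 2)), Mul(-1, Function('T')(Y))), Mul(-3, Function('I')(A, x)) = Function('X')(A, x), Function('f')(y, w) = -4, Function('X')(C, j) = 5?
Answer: Rational(1, 4) ≈ 0.25000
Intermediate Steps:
Function('T')(t) = Add(-4, Mul(2, Pow(t, 2))) (Function('T')(t) = Add(Add(Pow(t, 2), Mul(t, t)), -4) = Add(Add(Pow(t, 2), Pow(t, 2)), -4) = Add(Mul(2, Pow(t, 2)), -4) = Add(-4, Mul(2, Pow(t, 2))))
Function('I')(A, x) = Rational(-5, 3) (Function('I')(A, x) = Mul(Rational(-1, 3), 5) = Rational(-5, 3))
Function('a')(Y) = 4 (Function('a')(Y) = Add(Mul(2, Pow(Y, 2)), Mul(-1, Add(-4, Mul(2, Pow(Y, 2))))) = Add(Mul(2, Pow(Y, 2)), Add(4, Mul(-2, Pow(Y, 2)))) = 4)
Pow(Function('a')(Function('I')(3, 3)), -1) = Pow(4, -1) = Rational(1, 4)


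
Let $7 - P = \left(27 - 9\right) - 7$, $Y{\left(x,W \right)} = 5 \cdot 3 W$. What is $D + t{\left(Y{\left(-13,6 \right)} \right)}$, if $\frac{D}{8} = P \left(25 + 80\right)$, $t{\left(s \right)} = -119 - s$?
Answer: $-3569$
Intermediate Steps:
$Y{\left(x,W \right)} = 15 W$
$P = -4$ ($P = 7 - \left(\left(27 - 9\right) - 7\right) = 7 - \left(18 - 7\right) = 7 - 11 = -4$)
$D = -3360$ ($D = 8 \left(- 4 \left(25 + 80\right)\right) = 8 \left(\left(-4\right) 105\right) = 8 \left(-420\right) = -3360$)
$D + t{\left(Y{\left(-13,6 \right)} \right)} = -3360 - \left(119 + 15 \cdot 6\right) = -3360 - 209 = -3569$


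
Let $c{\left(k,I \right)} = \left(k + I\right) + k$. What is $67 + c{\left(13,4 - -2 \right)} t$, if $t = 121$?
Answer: $3939$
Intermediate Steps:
$c{\left(k,I \right)} = I + 2 k$ ($c{\left(k,I \right)} = \left(I + k\right) + k = I + 2 k$)
$67 + c{\left(13,4 - -2 \right)} t = 67 + \left(\left(4 - -2\right) + 2 \cdot 13\right) 121 = 67 + \left(\left(4 + 2\right) + 26\right) 121 = 67 + \left(6 + 26\right) 121 = 67 + 32 \cdot 121 = 67 + 3872 = 3939$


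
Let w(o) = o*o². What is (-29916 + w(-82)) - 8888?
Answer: -590172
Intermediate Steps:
w(o) = o³
(-29916 + w(-82)) - 8888 = (-29916 + (-82)³) - 8888 = (-29916 - 551368) - 8888 = -581284 - 8888 = -590172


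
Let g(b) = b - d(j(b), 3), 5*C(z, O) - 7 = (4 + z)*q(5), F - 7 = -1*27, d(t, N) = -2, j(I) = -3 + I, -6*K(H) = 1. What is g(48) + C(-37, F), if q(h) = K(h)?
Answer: 105/2 ≈ 52.500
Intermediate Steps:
K(H) = -⅙ (K(H) = -⅙*1 = -⅙)
q(h) = -⅙
F = -20 (F = 7 - 1*27 = 7 - 27 = -20)
C(z, O) = 19/15 - z/30 (C(z, O) = 7/5 + ((4 + z)*(-⅙))/5 = 7/5 + (-⅔ - z/6)/5 = 7/5 + (-2/15 - z/30) = 19/15 - z/30)
g(b) = 2 + b (g(b) = b - 1*(-2) = b + 2 = 2 + b)
g(48) + C(-37, F) = (2 + 48) + (19/15 - 1/30*(-37)) = 50 + (19/15 + 37/30) = 50 + 5/2 = 105/2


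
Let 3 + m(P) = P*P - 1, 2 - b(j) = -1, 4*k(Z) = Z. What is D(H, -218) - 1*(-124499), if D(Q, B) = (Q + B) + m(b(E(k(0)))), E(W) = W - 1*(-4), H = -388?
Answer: 123898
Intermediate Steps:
k(Z) = Z/4
E(W) = 4 + W (E(W) = W + 4 = 4 + W)
b(j) = 3 (b(j) = 2 - 1*(-1) = 2 + 1 = 3)
m(P) = -4 + P**2 (m(P) = -3 + (P*P - 1) = -3 + (P**2 - 1) = -3 + (-1 + P**2) = -4 + P**2)
D(Q, B) = 5 + B + Q (D(Q, B) = (Q + B) + (-4 + 3**2) = (B + Q) + (-4 + 9) = (B + Q) + 5 = 5 + B + Q)
D(H, -218) - 1*(-124499) = (5 - 218 - 388) - 1*(-124499) = -601 + 124499 = 123898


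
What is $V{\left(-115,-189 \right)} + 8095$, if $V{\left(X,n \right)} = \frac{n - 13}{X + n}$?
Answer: $\frac{1230541}{152} \approx 8095.7$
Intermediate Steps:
$V{\left(X,n \right)} = \frac{-13 + n}{X + n}$
$V{\left(-115,-189 \right)} + 8095 = \frac{-13 - 189}{-115 - 189} + 8095 = \frac{1}{-304} \left(-202\right) + 8095 = \left(- \frac{1}{304}\right) \left(-202\right) + 8095 = \frac{101}{152} + 8095 = \frac{1230541}{152}$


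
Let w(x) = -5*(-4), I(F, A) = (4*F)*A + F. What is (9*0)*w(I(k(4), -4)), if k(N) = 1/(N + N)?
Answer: 0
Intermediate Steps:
k(N) = 1/(2*N)
I(F, A) = F + 4*A*F (I(F, A) = 4*A*F + F = F + 4*A*F)
w(x) = 20
(9*0)*w(I(k(4), -4)) = (9*0)*20 = 0*20 = 0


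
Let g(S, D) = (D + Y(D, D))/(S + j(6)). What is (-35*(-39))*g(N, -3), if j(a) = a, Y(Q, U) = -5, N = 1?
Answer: -1560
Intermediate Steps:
g(S, D) = (-5 + D)/(6 + S) (g(S, D) = (D - 5)/(S + 6) = (-5 + D)/(6 + S))
(-35*(-39))*g(N, -3) = (-35*(-39))*((-5 - 3)/(6 + 1)) = 1365*(-8/7) = -1560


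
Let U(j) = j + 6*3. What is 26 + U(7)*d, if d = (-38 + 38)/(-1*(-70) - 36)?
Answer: 26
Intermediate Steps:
d = 0 (d = 0/(70 - 36) = 0/34 = 0*(1/34) = 0)
U(j) = 18 + j (U(j) = j + 18 = 18 + j)
26 + U(7)*d = 26 + (18 + 7)*0 = 26 + 25*0 = 26 + 0 = 26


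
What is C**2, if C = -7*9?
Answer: 3969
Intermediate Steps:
C = -63 (C = -1*63 = -63)
C**2 = (-63)**2 = 3969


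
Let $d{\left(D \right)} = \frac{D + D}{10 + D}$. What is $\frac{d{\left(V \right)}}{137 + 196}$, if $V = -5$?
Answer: $- \frac{2}{333} \approx -0.006006$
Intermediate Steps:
$d{\left(D \right)} = \frac{2 D}{10 + D}$
$\frac{d{\left(V \right)}}{137 + 196} = \frac{2 \left(-5\right) \frac{1}{10 - 5}}{137 + 196} = \frac{2 \left(-5\right) \frac{1}{5}}{333} = 2 \left(-5\right) \frac{1}{5} \cdot \frac{1}{333} = \left(-2\right) \frac{1}{333} = - \frac{2}{333}$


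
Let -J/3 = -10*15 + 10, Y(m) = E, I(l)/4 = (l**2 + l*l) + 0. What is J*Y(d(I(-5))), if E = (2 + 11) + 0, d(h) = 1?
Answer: 5460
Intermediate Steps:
I(l) = 8*l**2 (I(l) = 4*((l**2 + l*l) + 0) = 4*((l**2 + l**2) + 0) = 4*(2*l**2 + 0) = 4*(2*l**2) = 8*l**2)
E = 13 (E = 13 + 0 = 13)
Y(m) = 13
J = 420 (J = -3*(-10*15 + 10) = -3*(-150 + 10) = -3*(-140) = 420)
J*Y(d(I(-5))) = 420*13 = 5460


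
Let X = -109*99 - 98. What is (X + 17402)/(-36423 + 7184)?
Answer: -6513/29239 ≈ -0.22275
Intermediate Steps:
X = -10889 (X = -10791 - 98 = -10889)
(X + 17402)/(-36423 + 7184) = (-10889 + 17402)/(-36423 + 7184) = 6513/(-29239) = 6513*(-1/29239) = -6513/29239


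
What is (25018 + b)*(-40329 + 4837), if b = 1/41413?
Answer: -36772211879020/41413 ≈ -8.8794e+8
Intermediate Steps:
b = 1/41413 ≈ 2.4147e-5
(25018 + b)*(-40329 + 4837) = (25018 + 1/41413)*(-40329 + 4837) = (1036070435/41413)*(-35492) = -36772211879020/41413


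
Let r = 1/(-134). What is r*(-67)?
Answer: 1/2 ≈ 0.50000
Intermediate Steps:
r = -1/134 ≈ -0.0074627
r*(-67) = -1/134*(-67) = 1/2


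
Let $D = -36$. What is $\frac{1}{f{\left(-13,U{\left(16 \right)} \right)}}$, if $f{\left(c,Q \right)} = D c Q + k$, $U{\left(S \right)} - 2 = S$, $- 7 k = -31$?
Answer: $\frac{7}{58999} \approx 0.00011865$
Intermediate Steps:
$k = \frac{31}{7}$ ($k = \left(- \frac{1}{7}\right) \left(-31\right) = \frac{31}{7} \approx 4.4286$)
$U{\left(S \right)} = 2 + S$
$f{\left(c,Q \right)} = \frac{31}{7} - 36 Q c$ ($f{\left(c,Q \right)} = - 36 c Q + \frac{31}{7} = - 36 Q c + \frac{31}{7} = \frac{31}{7} - 36 Q c$)
$\frac{1}{f{\left(-13,U{\left(16 \right)} \right)}} = \frac{1}{\frac{31}{7} - 36 \left(2 + 16\right) \left(-13\right)} = \frac{1}{\frac{31}{7} - 648 \left(-13\right)} = \frac{1}{\frac{31}{7} + 8424} = \frac{1}{\frac{58999}{7}} = \frac{7}{58999}$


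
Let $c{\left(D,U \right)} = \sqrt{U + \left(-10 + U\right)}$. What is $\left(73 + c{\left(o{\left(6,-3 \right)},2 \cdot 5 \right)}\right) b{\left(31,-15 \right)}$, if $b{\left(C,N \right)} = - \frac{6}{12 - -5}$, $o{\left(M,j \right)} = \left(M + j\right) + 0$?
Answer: $- \frac{438}{17} - \frac{6 \sqrt{10}}{17} \approx -26.881$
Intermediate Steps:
$o{\left(M,j \right)} = M + j$
$b{\left(C,N \right)} = - \frac{6}{17}$ ($b{\left(C,N \right)} = - \frac{6}{12 + 5} = - \frac{6}{17}$)
$c{\left(D,U \right)} = \sqrt{-10 + 2 U}$
$\left(73 + c{\left(o{\left(6,-3 \right)},2 \cdot 5 \right)}\right) b{\left(31,-15 \right)} = \left(73 + \sqrt{-10 + 2 \cdot 2 \cdot 5}\right) \left(- \frac{6}{17}\right) = \left(73 + \sqrt{-10 + 2 \cdot 10}\right) \left(- \frac{6}{17}\right) = \left(73 + \sqrt{-10 + 20}\right) \left(- \frac{6}{17}\right) = \left(73 + \sqrt{10}\right) \left(- \frac{6}{17}\right) = - \frac{438}{17} - \frac{6 \sqrt{10}}{17}$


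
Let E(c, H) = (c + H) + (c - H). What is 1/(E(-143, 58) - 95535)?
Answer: -1/95821 ≈ -1.0436e-5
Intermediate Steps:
E(c, H) = 2*c (E(c, H) = (H + c) + (c - H) = 2*c)
1/(E(-143, 58) - 95535) = 1/(2*(-143) - 95535) = 1/(-286 - 95535) = 1/(-95821) = -1/95821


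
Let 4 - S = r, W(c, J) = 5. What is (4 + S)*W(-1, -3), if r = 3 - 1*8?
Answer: 65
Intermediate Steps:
r = -5 (r = 3 - 8 = -5)
S = 9 (S = 4 - 1*(-5) = 4 + 5 = 9)
(4 + S)*W(-1, -3) = (4 + 9)*5 = 13*5 = 65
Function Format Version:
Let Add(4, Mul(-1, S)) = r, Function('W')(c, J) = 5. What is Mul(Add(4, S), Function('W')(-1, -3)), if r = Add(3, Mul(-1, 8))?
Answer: 65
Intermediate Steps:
r = -5 (r = Add(3, -8) = -5)
S = 9 (S = Add(4, Mul(-1, -5)) = Add(4, 5) = 9)
Mul(Add(4, S), Function('W')(-1, -3)) = Mul(Add(4, 9), 5) = Mul(13, 5) = 65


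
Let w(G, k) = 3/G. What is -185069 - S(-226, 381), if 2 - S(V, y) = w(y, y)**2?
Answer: -2985010158/16129 ≈ -1.8507e+5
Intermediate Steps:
S(V, y) = 2 - 9/y**2 (S(V, y) = 2 - (3/y)**2 = 2 - 9/y**2)
-185069 - S(-226, 381) = -185069 - (2 - 9/381**2) = -185069 - (2 - 9*1/145161) = -185069 - (2 - 1/16129) = -185069 - 1*32257/16129 = -185069 - 32257/16129 = -2985010158/16129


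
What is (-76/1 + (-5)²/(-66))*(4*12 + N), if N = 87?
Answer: -226845/22 ≈ -10311.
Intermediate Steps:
(-76/1 + (-5)²/(-66))*(4*12 + N) = (-76/1 + (-5)²/(-66))*(4*12 + 87) = (-76*1 + 25*(-1/66))*(48 + 87) = (-76 - 25/66)*135 = -5041/66*135 = -226845/22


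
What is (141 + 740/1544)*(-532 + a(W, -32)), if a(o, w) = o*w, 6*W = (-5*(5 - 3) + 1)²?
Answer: -26322502/193 ≈ -1.3639e+5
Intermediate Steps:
W = 27/2 (W = (-5*(5 - 3) + 1)²/6 = (-5*2 + 1)²/6 = (-10 + 1)²/6 = (⅙)*(-9)² = (⅙)*81 = 27/2 ≈ 13.500)
(141 + 740/1544)*(-532 + a(W, -32)) = (141 + 740/1544)*(-532 + (27/2)*(-32)) = (141 + 740*(1/1544))*(-532 - 432) = (141 + 185/386)*(-964) = (54611/386)*(-964) = -26322502/193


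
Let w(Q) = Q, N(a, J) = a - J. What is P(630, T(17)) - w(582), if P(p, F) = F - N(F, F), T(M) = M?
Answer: -565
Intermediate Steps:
P(p, F) = F (P(p, F) = F - (F - F) = F - 1*0 = F + 0 = F)
P(630, T(17)) - w(582) = 17 - 1*582 = 17 - 582 = -565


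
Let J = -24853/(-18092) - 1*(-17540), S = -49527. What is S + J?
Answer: -578683951/18092 ≈ -31986.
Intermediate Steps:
J = 317358533/18092 (J = -24853*(-1/18092) + 17540 = 24853/18092 + 17540 = 317358533/18092 ≈ 17541.)
S + J = -49527 + 317358533/18092 = -578683951/18092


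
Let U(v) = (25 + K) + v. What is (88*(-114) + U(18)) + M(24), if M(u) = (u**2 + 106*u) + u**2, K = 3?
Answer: -6290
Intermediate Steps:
U(v) = 28 + v (U(v) = (25 + 3) + v = 28 + v)
M(u) = 2*u**2 + 106*u
(88*(-114) + U(18)) + M(24) = (88*(-114) + (28 + 18)) + 2*24*(53 + 24) = (-10032 + 46) + 2*24*77 = -9986 + 3696 = -6290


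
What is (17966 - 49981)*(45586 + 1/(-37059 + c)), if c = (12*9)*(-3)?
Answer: -54558088105555/37383 ≈ -1.4594e+9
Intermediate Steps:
c = -324 (c = 108*(-3) = -324)
(17966 - 49981)*(45586 + 1/(-37059 + c)) = (17966 - 49981)*(45586 + 1/(-37059 - 324)) = -32015*(45586 + 1/(-37383)) = -32015*(45586 - 1/37383) = -32015*1704141437/37383 = -54558088105555/37383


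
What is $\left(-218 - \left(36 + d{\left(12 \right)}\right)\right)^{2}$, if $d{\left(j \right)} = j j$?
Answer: $158404$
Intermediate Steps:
$d{\left(j \right)} = j^{2}$
$\left(-218 - \left(36 + d{\left(12 \right)}\right)\right)^{2} = \left(-218 - 180\right)^{2} = \left(-398\right)^{2} = 158404$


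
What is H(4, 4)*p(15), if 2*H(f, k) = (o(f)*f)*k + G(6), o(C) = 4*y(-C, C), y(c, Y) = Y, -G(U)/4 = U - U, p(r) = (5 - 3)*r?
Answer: 3840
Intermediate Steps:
p(r) = 2*r
G(U) = 0 (G(U) = -4*(U - U) = -4*0 = 0)
o(C) = 4*C
H(f, k) = 2*k*f² (H(f, k) = (((4*f)*f)*k + 0)/2 = ((4*f²)*k + 0)/2 = (4*k*f² + 0)/2 = (4*k*f²)/2 = 2*k*f²)
H(4, 4)*p(15) = (2*4*4²)*(2*15) = (2*4*16)*30 = 128*30 = 3840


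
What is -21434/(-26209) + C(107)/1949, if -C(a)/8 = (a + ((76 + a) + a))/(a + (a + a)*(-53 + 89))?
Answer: 326220238542/398996354551 ≈ 0.81760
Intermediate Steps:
C(a) = -8*(76 + 3*a)/(73*a) (C(a) = -8*(a + ((76 + a) + a))/(a + (a + a)*(-53 + 89)) = -8*(a + (76 + 2*a))/(a + (2*a)*36) = -8*(76 + 3*a)/(a + 72*a) = -8*(76 + 3*a)/(73*a))
-21434/(-26209) + C(107)/1949 = -21434/(-26209) + ((8/73)*(-76 - 3*107)/107)/1949 = -21434*(-1/26209) + ((8/73)*(1/107)*(-76 - 321))*(1/1949) = 21434/26209 + ((8/73)*(1/107)*(-397))*(1/1949) = 21434/26209 - 3176/7811*1/1949 = 21434/26209 - 3176/15223639 = 326220238542/398996354551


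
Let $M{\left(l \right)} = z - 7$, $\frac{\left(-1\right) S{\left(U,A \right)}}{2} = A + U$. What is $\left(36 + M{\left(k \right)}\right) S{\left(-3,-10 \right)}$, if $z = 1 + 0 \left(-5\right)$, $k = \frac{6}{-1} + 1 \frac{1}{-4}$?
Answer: $780$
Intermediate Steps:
$S{\left(U,A \right)} = - 2 A - 2 U$ ($S{\left(U,A \right)} = - 2 \left(A + U\right) = - 2 A - 2 U$)
$k = - \frac{25}{4}$ ($k = 6 \left(-1\right) + 1 \left(- \frac{1}{4}\right) = -6 - \frac{1}{4} = - \frac{25}{4} \approx -6.25$)
$z = 1$ ($z = 1 + 0 = 1$)
$M{\left(l \right)} = -6$ ($M{\left(l \right)} = 1 - 7 = -6$)
$\left(36 + M{\left(k \right)}\right) S{\left(-3,-10 \right)} = \left(36 - 6\right) \left(\left(-2\right) \left(-10\right) - -6\right) = 30 \left(20 + 6\right) = 30 \cdot 26 = 780$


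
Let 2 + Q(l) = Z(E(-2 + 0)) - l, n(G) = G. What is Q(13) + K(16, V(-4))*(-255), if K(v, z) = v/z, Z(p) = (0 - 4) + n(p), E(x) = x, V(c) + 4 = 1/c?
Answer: 939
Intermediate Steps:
V(c) = -4 + 1/c
Z(p) = -4 + p (Z(p) = (0 - 4) + p = -4 + p)
Q(l) = -8 - l (Q(l) = -2 + ((-4 + (-2 + 0)) - l) = -2 + ((-4 - 2) - l) = -2 + (-6 - l) = -8 - l)
Q(13) + K(16, V(-4))*(-255) = (-8 - 1*13) + (16/(-4 + 1/(-4)))*(-255) = (-8 - 13) + (16/(-4 - ¼))*(-255) = -21 + (16/(-17/4))*(-255) = -21 + (16*(-4/17))*(-255) = -21 - 64/17*(-255) = -21 + 960 = 939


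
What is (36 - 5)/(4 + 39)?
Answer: 31/43 ≈ 0.72093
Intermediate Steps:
(36 - 5)/(4 + 39) = 31/43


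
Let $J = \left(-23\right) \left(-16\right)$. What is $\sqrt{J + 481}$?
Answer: $\sqrt{849} \approx 29.138$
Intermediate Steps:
$J = 368$
$\sqrt{J + 481} = \sqrt{368 + 481} = \sqrt{849}$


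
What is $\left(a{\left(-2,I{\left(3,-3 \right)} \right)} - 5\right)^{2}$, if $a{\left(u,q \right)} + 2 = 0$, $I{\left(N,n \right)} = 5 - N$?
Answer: $49$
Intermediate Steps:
$a{\left(u,q \right)} = -2$ ($a{\left(u,q \right)} = -2 + 0 = -2$)
$\left(a{\left(-2,I{\left(3,-3 \right)} \right)} - 5\right)^{2} = \left(-2 - 5\right)^{2} = \left(-7\right)^{2} = 49$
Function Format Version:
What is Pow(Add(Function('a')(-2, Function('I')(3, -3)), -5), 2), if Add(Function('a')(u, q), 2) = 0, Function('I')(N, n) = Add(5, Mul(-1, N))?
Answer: 49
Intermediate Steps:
Function('a')(u, q) = -2 (Function('a')(u, q) = Add(-2, 0) = -2)
Pow(Add(Function('a')(-2, Function('I')(3, -3)), -5), 2) = Pow(Add(-2, -5), 2) = Pow(-7, 2) = 49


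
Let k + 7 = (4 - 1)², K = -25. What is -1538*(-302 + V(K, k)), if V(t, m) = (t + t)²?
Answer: -3380524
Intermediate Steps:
k = 2 (k = -7 + (4 - 1)² = -7 + 3² = -7 + 9 = 2)
V(t, m) = 4*t² (V(t, m) = (2*t)² = 4*t²)
-1538*(-302 + V(K, k)) = -1538*(-302 + 4*(-25)²) = -1538*(-302 + 4*625) = -1538*(-302 + 2500) = -1538*2198 = -3380524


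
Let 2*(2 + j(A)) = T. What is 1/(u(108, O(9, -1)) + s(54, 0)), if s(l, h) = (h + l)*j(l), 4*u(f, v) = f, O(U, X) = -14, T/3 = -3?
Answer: -1/324 ≈ -0.0030864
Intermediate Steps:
T = -9 (T = 3*(-3) = -9)
u(f, v) = f/4
j(A) = -13/2 (j(A) = -2 + (½)*(-9) = -2 - 9/2 = -13/2)
s(l, h) = -13*h/2 - 13*l/2 (s(l, h) = (h + l)*(-13/2) = -13*h/2 - 13*l/2)
1/(u(108, O(9, -1)) + s(54, 0)) = 1/((¼)*108 + (-13/2*0 - 13/2*54)) = 1/(27 + (0 - 351)) = 1/(27 - 351) = 1/(-324) = -1/324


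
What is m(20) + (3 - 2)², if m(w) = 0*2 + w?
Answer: 21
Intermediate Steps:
m(w) = w (m(w) = 0 + w = w)
m(20) + (3 - 2)² = 20 + (3 - 2)² = 20 + 1² = 20 + 1 = 21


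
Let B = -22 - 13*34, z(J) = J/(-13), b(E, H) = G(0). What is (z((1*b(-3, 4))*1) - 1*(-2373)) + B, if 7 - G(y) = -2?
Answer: 24808/13 ≈ 1908.3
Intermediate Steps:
G(y) = 9 (G(y) = 7 - 1*(-2) = 7 + 2 = 9)
b(E, H) = 9
z(J) = -J/13 (z(J) = J*(-1/13) = -J/13)
B = -464 (B = -22 - 442 = -464)
(z((1*b(-3, 4))*1) - 1*(-2373)) + B = (-1*9/13 - 1*(-2373)) - 464 = (-9/13 + 2373) - 464 = 30840/13 - 464 = 24808/13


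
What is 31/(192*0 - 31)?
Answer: -1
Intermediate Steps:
31/(192*0 - 31) = 31/(0 - 31) = 31/(-31) = 31*(-1/31) = -1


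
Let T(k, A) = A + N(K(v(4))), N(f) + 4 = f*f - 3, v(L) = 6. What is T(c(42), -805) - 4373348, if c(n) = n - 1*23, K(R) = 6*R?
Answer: -4372864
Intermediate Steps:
N(f) = -7 + f² (N(f) = -4 + (f*f - 3) = -4 + (f² - 3) = -4 + (-3 + f²) = -7 + f²)
c(n) = -23 + n (c(n) = n - 23 = -23 + n)
T(k, A) = 1289 + A (T(k, A) = A + (-7 + (6*6)²) = A + (-7 + 36²) = A + (-7 + 1296) = A + 1289 = 1289 + A)
T(c(42), -805) - 4373348 = (1289 - 805) - 4373348 = 484 - 4373348 = -4372864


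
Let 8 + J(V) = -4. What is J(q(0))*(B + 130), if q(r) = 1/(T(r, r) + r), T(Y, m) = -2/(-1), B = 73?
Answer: -2436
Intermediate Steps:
T(Y, m) = 2 (T(Y, m) = -2*(-1) = 2)
q(r) = 1/(2 + r)
J(V) = -12 (J(V) = -8 - 4 = -12)
J(q(0))*(B + 130) = -12*(73 + 130) = -12*203 = -2436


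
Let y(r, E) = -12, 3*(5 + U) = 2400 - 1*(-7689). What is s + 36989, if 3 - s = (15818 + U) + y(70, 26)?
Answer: 17828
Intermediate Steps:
U = 3358 (U = -5 + (2400 - 1*(-7689))/3 = -5 + (2400 + 7689)/3 = -5 + (1/3)*10089 = -5 + 3363 = 3358)
s = -19161 (s = 3 - ((15818 + 3358) - 12) = 3 - (19176 - 12) = 3 - 1*19164 = 3 - 19164 = -19161)
s + 36989 = -19161 + 36989 = 17828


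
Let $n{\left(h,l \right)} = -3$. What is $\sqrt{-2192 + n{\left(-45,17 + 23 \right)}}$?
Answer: $i \sqrt{2195} \approx 46.851 i$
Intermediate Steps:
$\sqrt{-2192 + n{\left(-45,17 + 23 \right)}} = \sqrt{-2192 - 3} = \sqrt{-2195} = i \sqrt{2195}$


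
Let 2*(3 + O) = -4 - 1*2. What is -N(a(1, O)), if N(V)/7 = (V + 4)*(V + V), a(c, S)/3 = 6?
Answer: -5544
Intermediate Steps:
O = -6 (O = -3 + (-4 - 1*2)/2 = -3 + (-4 - 2)/2 = -3 + (½)*(-6) = -3 - 3 = -6)
a(c, S) = 18 (a(c, S) = 3*6 = 18)
N(V) = 14*V*(4 + V) (N(V) = 7*((V + 4)*(V + V)) = 7*((4 + V)*(2*V)) = 7*(2*V*(4 + V)) = 14*V*(4 + V))
-N(a(1, O)) = -14*18*(4 + 18) = -14*18*22 = -1*5544 = -5544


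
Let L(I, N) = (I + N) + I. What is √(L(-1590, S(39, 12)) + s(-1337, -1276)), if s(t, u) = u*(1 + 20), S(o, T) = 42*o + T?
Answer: I*√28326 ≈ 168.3*I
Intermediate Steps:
S(o, T) = T + 42*o
L(I, N) = N + 2*I
s(t, u) = 21*u (s(t, u) = u*21 = 21*u)
√(L(-1590, S(39, 12)) + s(-1337, -1276)) = √(((12 + 42*39) + 2*(-1590)) + 21*(-1276)) = √(((12 + 1638) - 3180) - 26796) = √((1650 - 3180) - 26796) = √(-1530 - 26796) = √(-28326) = I*√28326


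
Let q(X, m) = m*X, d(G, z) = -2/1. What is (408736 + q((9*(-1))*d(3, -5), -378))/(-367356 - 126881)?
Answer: -401932/494237 ≈ -0.81324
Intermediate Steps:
d(G, z) = -2 (d(G, z) = -2*1 = -2)
q(X, m) = X*m
(408736 + q((9*(-1))*d(3, -5), -378))/(-367356 - 126881) = (408736 + ((9*(-1))*(-2))*(-378))/(-367356 - 126881) = (408736 - 9*(-2)*(-378))/(-494237) = (408736 + 18*(-378))*(-1/494237) = (408736 - 6804)*(-1/494237) = 401932*(-1/494237) = -401932/494237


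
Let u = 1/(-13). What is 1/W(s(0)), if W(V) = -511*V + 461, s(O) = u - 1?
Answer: 13/13147 ≈ 0.00098882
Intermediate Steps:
u = -1/13 ≈ -0.076923
s(O) = -14/13 (s(O) = -1/13 - 1 = -14/13)
W(V) = 461 - 511*V
1/W(s(0)) = 1/(461 - 511*(-14/13)) = 1/(461 + 7154/13) = 1/(13147/13) = 13/13147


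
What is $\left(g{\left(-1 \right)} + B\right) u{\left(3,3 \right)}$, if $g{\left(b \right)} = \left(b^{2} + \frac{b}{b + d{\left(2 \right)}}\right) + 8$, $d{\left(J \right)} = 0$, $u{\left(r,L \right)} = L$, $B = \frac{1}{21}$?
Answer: $\frac{211}{7} \approx 30.143$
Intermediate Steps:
$B = \frac{1}{21} \approx 0.047619$
$g{\left(b \right)} = 9 + b^{2}$ ($g{\left(b \right)} = \left(b^{2} + \frac{b}{b + 0}\right) + 8 = \left(b^{2} + \frac{b}{b}\right) + 8 = \left(b^{2} + 1\right) + 8 = \left(1 + b^{2}\right) + 8 = 9 + b^{2}$)
$\left(g{\left(-1 \right)} + B\right) u{\left(3,3 \right)} = \left(\left(9 + \left(-1\right)^{2}\right) + \frac{1}{21}\right) 3 = \left(\left(9 + 1\right) + \frac{1}{21}\right) 3 = \left(10 + \frac{1}{21}\right) 3 = \frac{211}{21} \cdot 3 = \frac{211}{7}$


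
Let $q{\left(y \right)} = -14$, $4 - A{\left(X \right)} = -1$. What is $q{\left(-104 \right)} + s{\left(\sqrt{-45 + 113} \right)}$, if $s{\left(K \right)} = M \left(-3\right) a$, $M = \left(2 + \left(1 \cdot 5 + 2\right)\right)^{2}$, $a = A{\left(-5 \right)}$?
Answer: $-1229$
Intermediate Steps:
$A{\left(X \right)} = 5$ ($A{\left(X \right)} = 4 - -1 = 4 + 1 = 5$)
$a = 5$
$M = 81$ ($M = \left(2 + \left(5 + 2\right)\right)^{2} = \left(2 + 7\right)^{2} = 9^{2} = 81$)
$s{\left(K \right)} = -1215$ ($s{\left(K \right)} = 81 \left(-3\right) 5 = \left(-243\right) 5 = -1215$)
$q{\left(-104 \right)} + s{\left(\sqrt{-45 + 113} \right)} = -14 - 1215 = -1229$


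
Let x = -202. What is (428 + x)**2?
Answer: 51076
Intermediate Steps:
(428 + x)**2 = (428 - 202)**2 = 226**2 = 51076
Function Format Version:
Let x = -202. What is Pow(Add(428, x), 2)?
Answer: 51076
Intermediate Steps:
Pow(Add(428, x), 2) = Pow(Add(428, -202), 2) = Pow(226, 2) = 51076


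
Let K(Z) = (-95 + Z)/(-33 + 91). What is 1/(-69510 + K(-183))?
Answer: -29/2015929 ≈ -1.4385e-5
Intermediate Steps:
K(Z) = -95/58 + Z/58 (K(Z) = (-95 + Z)/58 = (-95 + Z)*(1/58) = -95/58 + Z/58)
1/(-69510 + K(-183)) = 1/(-69510 + (-95/58 + (1/58)*(-183))) = 1/(-69510 + (-95/58 - 183/58)) = 1/(-69510 - 139/29) = 1/(-2015929/29) = -29/2015929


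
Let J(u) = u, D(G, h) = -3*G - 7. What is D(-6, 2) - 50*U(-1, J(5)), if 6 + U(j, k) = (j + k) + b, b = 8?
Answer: -289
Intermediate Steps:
D(G, h) = -7 - 3*G
U(j, k) = 2 + j + k (U(j, k) = -6 + ((j + k) + 8) = -6 + (8 + j + k) = 2 + j + k)
D(-6, 2) - 50*U(-1, J(5)) = (-7 - 3*(-6)) - 50*(2 - 1 + 5) = (-7 + 18) - 50*6 = 11 - 300 = -289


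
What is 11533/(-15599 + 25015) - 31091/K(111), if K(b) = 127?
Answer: -291288165/1195832 ≈ -243.59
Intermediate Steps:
11533/(-15599 + 25015) - 31091/K(111) = 11533/(-15599 + 25015) - 31091/127 = 11533/9416 - 31091*1/127 = 11533*(1/9416) - 31091/127 = 11533/9416 - 31091/127 = -291288165/1195832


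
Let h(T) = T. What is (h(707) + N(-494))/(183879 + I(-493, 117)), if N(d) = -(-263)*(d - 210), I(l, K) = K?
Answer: -184445/183996 ≈ -1.0024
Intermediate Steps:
N(d) = -55230 + 263*d (N(d) = -(-263)*(-210 + d) = -(55230 - 263*d) = -55230 + 263*d)
(h(707) + N(-494))/(183879 + I(-493, 117)) = (707 + (-55230 + 263*(-494)))/(183879 + 117) = (707 + (-55230 - 129922))/183996 = (707 - 185152)*(1/183996) = -184445*1/183996 = -184445/183996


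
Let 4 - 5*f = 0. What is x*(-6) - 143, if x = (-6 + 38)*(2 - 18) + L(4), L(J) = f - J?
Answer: 14741/5 ≈ 2948.2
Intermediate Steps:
f = ⅘ (f = ⅘ - ⅕*0 = ⅘ + 0 = ⅘ ≈ 0.80000)
L(J) = ⅘ - J
x = -2576/5 (x = (-6 + 38)*(2 - 18) + (⅘ - 1*4) = 32*(-16) + (⅘ - 4) = -512 - 16/5 = -2576/5 ≈ -515.20)
x*(-6) - 143 = -2576/5*(-6) - 143 = 15456/5 - 143 = 14741/5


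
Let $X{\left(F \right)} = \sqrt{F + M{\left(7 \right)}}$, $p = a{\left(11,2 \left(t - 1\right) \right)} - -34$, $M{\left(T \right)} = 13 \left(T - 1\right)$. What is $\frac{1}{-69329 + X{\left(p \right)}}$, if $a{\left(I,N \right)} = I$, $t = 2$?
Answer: $- \frac{69329}{4806510118} - \frac{\sqrt{123}}{4806510118} \approx -1.4426 \cdot 10^{-5}$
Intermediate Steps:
$M{\left(T \right)} = -13 + 13 T$ ($M{\left(T \right)} = 13 \left(-1 + T\right) = -13 + 13 T$)
$p = 45$ ($p = 11 - -34 = 11 + 34 = 45$)
$X{\left(F \right)} = \sqrt{78 + F}$ ($X{\left(F \right)} = \sqrt{F + \left(-13 + 13 \cdot 7\right)} = \sqrt{F + \left(-13 + 91\right)} = \sqrt{F + 78} = \sqrt{78 + F}$)
$\frac{1}{-69329 + X{\left(p \right)}} = \frac{1}{-69329 + \sqrt{78 + 45}} = \frac{1}{-69329 + \sqrt{123}}$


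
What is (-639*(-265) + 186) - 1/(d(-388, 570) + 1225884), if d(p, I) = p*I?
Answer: 170321817203/1004724 ≈ 1.6952e+5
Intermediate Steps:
d(p, I) = I*p
(-639*(-265) + 186) - 1/(d(-388, 570) + 1225884) = (-639*(-265) + 186) - 1/(570*(-388) + 1225884) = (169335 + 186) - 1/(-221160 + 1225884) = 169521 - 1/1004724 = 170321817203/1004724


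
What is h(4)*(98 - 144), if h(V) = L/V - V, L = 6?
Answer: 115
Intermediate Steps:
h(V) = -V + 6/V (h(V) = 6/V - V = -V + 6/V)
h(4)*(98 - 144) = (-1*4 + 6/4)*(98 - 144) = (-4 + 6*(1/4))*(-46) = (-4 + 3/2)*(-46) = -5/2*(-46) = 115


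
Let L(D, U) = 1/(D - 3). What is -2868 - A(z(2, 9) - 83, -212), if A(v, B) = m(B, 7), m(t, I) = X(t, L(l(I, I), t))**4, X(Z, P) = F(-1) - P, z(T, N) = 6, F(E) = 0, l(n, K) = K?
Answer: -734209/256 ≈ -2868.0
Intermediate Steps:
L(D, U) = 1/(-3 + D)
X(Z, P) = -P (X(Z, P) = 0 - P = -P)
m(t, I) = (-3 + I)**(-4) (m(t, I) = (-1/(-3 + I))**4 = (-3 + I)**(-4))
A(v, B) = 1/256 (A(v, B) = (-3 + 7)**(-4) = 4**(-4) = 1/256)
-2868 - A(z(2, 9) - 83, -212) = -2868 - 1*1/256 = -2868 - 1/256 = -734209/256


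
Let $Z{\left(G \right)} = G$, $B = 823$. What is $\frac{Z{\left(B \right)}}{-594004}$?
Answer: $- \frac{823}{594004} \approx -0.0013855$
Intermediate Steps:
$\frac{Z{\left(B \right)}}{-594004} = \frac{823}{-594004} = 823 \left(- \frac{1}{594004}\right) = - \frac{823}{594004}$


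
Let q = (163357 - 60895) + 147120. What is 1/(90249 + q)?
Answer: 1/339831 ≈ 2.9426e-6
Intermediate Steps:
q = 249582 (q = 102462 + 147120 = 249582)
1/(90249 + q) = 1/(90249 + 249582) = 1/339831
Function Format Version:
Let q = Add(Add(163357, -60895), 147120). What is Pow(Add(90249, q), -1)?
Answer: Rational(1, 339831) ≈ 2.9426e-6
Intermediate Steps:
q = 249582 (q = Add(102462, 147120) = 249582)
Pow(Add(90249, q), -1) = Pow(Add(90249, 249582), -1) = Pow(339831, -1) = Rational(1, 339831)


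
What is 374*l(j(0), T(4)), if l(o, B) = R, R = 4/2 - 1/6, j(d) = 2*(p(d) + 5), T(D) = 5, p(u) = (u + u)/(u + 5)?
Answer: 2057/3 ≈ 685.67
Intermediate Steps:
p(u) = 2*u/(5 + u) (p(u) = (2*u)/(5 + u) = 2*u/(5 + u))
j(d) = 10 + 4*d/(5 + d) (j(d) = 2*(2*d/(5 + d) + 5) = 2*(5 + 2*d/(5 + d)) = 10 + 4*d/(5 + d))
R = 11/6 (R = 4*(1/2) - 1*1/6 = 2 - 1/6 = 11/6 ≈ 1.8333)
l(o, B) = 11/6
374*l(j(0), T(4)) = 374*(11/6) = 2057/3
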